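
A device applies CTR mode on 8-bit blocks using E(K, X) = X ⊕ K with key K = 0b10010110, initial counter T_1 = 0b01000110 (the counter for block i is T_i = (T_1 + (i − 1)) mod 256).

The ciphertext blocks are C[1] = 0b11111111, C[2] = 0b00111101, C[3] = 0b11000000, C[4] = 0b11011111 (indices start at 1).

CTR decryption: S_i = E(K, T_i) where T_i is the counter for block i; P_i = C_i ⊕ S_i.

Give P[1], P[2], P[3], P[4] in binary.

P[1]: T = 0b01000110, S = E(K, T) = 0b11010000; 0b11111111 ⊕ 0b11010000 = 0b00101111.
P[2]: T = 0b01000111, S = E(K, T) = 0b11010001; 0b00111101 ⊕ 0b11010001 = 0b11101100.
P[3]: T = 0b01001000, S = E(K, T) = 0b11011110; 0b11000000 ⊕ 0b11011110 = 0b00011110.
P[4]: T = 0b01001001, S = E(K, T) = 0b11011111; 0b11011111 ⊕ 0b11011111 = 0b00000000.

P[1] = 0b00101111, P[2] = 0b11101100, P[3] = 0b00011110, P[4] = 0b00000000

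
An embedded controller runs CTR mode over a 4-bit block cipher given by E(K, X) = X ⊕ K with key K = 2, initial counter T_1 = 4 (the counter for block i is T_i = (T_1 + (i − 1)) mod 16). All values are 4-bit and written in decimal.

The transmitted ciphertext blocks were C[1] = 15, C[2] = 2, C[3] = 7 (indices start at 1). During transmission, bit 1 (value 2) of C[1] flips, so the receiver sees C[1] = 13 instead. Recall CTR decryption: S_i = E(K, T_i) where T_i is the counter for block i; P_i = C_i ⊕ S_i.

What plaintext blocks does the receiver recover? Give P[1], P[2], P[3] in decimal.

P[1] = 11, P[2] = 5, P[3] = 3

Only C[1] changed, to 13. In CTR, a change in C_i flips the same bit in P_i only; the keystream is unaffected. Decrypting the received ciphertext:
P[1]: T = 4, S = E(K, T) = 6; 13 ⊕ 6 = 11.
P[2]: T = 5, S = E(K, T) = 7; 2 ⊕ 7 = 5.
P[3]: T = 6, S = E(K, T) = 4; 7 ⊕ 4 = 3.
Blocks that differ from the original plaintext: P[1].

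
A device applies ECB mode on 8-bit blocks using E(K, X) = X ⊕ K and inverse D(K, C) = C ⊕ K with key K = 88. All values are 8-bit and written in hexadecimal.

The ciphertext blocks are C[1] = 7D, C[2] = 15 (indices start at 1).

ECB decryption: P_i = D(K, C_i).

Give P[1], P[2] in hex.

P[1] = F5, P[2] = 9D

P[1]: D(K, 7D) = F5.
P[2]: D(K, 15) = 9D.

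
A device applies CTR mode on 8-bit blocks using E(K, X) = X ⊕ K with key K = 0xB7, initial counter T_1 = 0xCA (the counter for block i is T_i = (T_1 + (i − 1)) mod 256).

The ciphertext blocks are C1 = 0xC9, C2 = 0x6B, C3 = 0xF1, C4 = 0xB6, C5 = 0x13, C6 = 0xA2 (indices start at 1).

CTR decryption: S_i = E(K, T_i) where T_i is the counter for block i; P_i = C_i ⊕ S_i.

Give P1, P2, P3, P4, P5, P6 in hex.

P1 = 0xB4, P2 = 0x17, P3 = 0x8A, P4 = 0xCC, P5 = 0x6A, P6 = 0xDA

P1: T = 0xCA, S = E(K, T) = 0x7D; 0xC9 ⊕ 0x7D = 0xB4.
P2: T = 0xCB, S = E(K, T) = 0x7C; 0x6B ⊕ 0x7C = 0x17.
P3: T = 0xCC, S = E(K, T) = 0x7B; 0xF1 ⊕ 0x7B = 0x8A.
P4: T = 0xCD, S = E(K, T) = 0x7A; 0xB6 ⊕ 0x7A = 0xCC.
P5: T = 0xCE, S = E(K, T) = 0x79; 0x13 ⊕ 0x79 = 0x6A.
P6: T = 0xCF, S = E(K, T) = 0x78; 0xA2 ⊕ 0x78 = 0xDA.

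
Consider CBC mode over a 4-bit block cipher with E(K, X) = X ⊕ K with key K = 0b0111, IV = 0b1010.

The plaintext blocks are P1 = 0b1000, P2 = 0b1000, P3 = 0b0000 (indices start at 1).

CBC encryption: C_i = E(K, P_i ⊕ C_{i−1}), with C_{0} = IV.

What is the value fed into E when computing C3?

0b1010

C1: P1 ⊕ 0b1010 = 0b0010; E(K, 0b0010) = 0b0101.
C2: P2 ⊕ 0b0101 = 0b1101; E(K, 0b1101) = 0b1010.
C3: P3 ⊕ 0b1010 = 0b1010; E(K, 0b1010) = 0b1101.
So the input to E for block 3 is 0b1010.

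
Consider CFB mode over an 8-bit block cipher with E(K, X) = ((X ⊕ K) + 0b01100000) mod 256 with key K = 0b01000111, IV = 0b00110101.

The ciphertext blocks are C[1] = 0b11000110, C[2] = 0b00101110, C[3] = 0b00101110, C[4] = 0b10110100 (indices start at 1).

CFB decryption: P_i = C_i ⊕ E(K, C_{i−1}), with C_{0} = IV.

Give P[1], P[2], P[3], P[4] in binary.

P[1]: E(K, 0b00110101) = 0b11010010; 0b11000110 ⊕ 0b11010010 = 0b00010100.
P[2]: E(K, 0b11000110) = 0b11100001; 0b00101110 ⊕ 0b11100001 = 0b11001111.
P[3]: E(K, 0b00101110) = 0b11001001; 0b00101110 ⊕ 0b11001001 = 0b11100111.
P[4]: E(K, 0b00101110) = 0b11001001; 0b10110100 ⊕ 0b11001001 = 0b01111101.

P[1] = 0b00010100, P[2] = 0b11001111, P[3] = 0b11100111, P[4] = 0b01111101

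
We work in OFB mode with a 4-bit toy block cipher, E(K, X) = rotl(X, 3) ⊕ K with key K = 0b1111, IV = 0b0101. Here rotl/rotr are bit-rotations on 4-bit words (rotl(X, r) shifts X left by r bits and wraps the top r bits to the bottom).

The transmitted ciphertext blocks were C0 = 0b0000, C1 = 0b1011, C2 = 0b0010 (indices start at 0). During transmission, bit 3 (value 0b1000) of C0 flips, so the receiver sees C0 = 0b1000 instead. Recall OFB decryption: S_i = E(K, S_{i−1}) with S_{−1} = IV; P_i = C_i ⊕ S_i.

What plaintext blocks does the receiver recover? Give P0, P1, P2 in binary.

Only C0 changed, to 0b1000. In OFB, a change in C_i flips the same bit in P_i only; the keystream is unaffected. Decrypting the received ciphertext:
P0: S = E(K, 0b0101) = 0b0101; 0b1000 ⊕ 0b0101 = 0b1101.
P1: S = E(K, 0b0101) = 0b0101; 0b1011 ⊕ 0b0101 = 0b1110.
P2: S = E(K, 0b0101) = 0b0101; 0b0010 ⊕ 0b0101 = 0b0111.
Blocks that differ from the original plaintext: P0.

P0 = 0b1101, P1 = 0b1110, P2 = 0b0111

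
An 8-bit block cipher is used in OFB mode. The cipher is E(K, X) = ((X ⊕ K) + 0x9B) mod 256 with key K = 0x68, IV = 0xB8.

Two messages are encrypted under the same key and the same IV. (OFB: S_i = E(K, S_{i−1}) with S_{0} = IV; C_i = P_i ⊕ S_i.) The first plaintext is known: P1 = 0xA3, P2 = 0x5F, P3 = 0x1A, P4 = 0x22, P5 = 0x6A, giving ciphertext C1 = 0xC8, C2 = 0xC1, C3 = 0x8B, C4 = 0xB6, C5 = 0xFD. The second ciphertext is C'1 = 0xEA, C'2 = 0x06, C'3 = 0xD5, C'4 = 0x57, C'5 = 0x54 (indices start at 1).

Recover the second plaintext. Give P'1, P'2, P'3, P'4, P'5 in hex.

In OFB with a reused IV, both messages share the same keystream S_i, so C_i ⊕ C'_i = P_i ⊕ P'_i and thus P'_i = P_i ⊕ C_i ⊕ C'_i.
P'1: 0xA3 ⊕ 0xC8 ⊕ 0xEA = 0x81.
P'2: 0x5F ⊕ 0xC1 ⊕ 0x06 = 0x98.
P'3: 0x1A ⊕ 0x8B ⊕ 0xD5 = 0x44.
P'4: 0x22 ⊕ 0xB6 ⊕ 0x57 = 0xC3.
P'5: 0x6A ⊕ 0xFD ⊕ 0x54 = 0xC3.

P'1 = 0x81, P'2 = 0x98, P'3 = 0x44, P'4 = 0xC3, P'5 = 0xC3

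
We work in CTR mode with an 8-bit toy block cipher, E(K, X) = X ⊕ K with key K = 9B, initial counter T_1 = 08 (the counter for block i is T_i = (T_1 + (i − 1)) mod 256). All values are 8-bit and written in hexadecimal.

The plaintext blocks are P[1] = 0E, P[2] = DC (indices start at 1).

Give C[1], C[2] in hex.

CTR encryption: S_i = E(K, T_i) where T_i is the counter for block i; C_i = P_i ⊕ S_i.
C[1]: T = 08, S = E(K, T) = 93; 0E ⊕ 93 = 9D.
C[2]: T = 09, S = E(K, T) = 92; DC ⊕ 92 = 4E.

C[1] = 9D, C[2] = 4E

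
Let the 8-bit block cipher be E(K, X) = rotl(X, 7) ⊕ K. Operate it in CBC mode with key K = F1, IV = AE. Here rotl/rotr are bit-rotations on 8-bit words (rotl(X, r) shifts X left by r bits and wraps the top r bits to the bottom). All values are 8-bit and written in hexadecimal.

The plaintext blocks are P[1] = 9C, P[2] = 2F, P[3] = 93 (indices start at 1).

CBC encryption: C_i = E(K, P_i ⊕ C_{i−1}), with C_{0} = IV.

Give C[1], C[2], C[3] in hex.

C[1]: P[1] ⊕ AE = 32; E(K, 32) = E8.
C[2]: P[2] ⊕ E8 = C7; E(K, C7) = 12.
C[3]: P[3] ⊕ 12 = 81; E(K, 81) = 31.

C[1] = E8, C[2] = 12, C[3] = 31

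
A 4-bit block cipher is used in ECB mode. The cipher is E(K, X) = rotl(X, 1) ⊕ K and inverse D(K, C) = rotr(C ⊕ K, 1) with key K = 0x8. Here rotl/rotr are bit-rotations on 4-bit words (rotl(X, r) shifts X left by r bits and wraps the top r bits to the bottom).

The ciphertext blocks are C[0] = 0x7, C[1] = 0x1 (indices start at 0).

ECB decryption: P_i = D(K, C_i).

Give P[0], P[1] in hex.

P[0]: D(K, 0x7) = 0xF.
P[1]: D(K, 0x1) = 0xC.

P[0] = 0xF, P[1] = 0xC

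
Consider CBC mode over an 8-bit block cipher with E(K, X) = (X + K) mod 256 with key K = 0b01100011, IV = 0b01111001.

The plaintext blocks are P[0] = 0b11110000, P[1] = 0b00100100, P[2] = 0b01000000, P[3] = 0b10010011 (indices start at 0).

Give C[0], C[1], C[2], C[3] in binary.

CBC encryption: C_i = E(K, P_i ⊕ C_{i−1}), with C_{−1} = IV.
C[0]: P[0] ⊕ 0b01111001 = 0b10001001; E(K, 0b10001001) = 0b11101100.
C[1]: P[1] ⊕ 0b11101100 = 0b11001000; E(K, 0b11001000) = 0b00101011.
C[2]: P[2] ⊕ 0b00101011 = 0b01101011; E(K, 0b01101011) = 0b11001110.
C[3]: P[3] ⊕ 0b11001110 = 0b01011101; E(K, 0b01011101) = 0b11000000.

C[0] = 0b11101100, C[1] = 0b00101011, C[2] = 0b11001110, C[3] = 0b11000000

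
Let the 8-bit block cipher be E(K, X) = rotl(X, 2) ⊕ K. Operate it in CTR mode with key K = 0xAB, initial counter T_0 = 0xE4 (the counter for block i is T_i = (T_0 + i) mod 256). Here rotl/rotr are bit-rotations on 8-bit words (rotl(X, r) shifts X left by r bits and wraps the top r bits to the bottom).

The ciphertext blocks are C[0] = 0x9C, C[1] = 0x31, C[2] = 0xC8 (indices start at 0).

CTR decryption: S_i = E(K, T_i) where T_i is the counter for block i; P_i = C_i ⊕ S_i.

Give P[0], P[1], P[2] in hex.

P[0] = 0xA4, P[1] = 0x0D, P[2] = 0xF8

P[0]: T = 0xE4, S = E(K, T) = 0x38; 0x9C ⊕ 0x38 = 0xA4.
P[1]: T = 0xE5, S = E(K, T) = 0x3C; 0x31 ⊕ 0x3C = 0x0D.
P[2]: T = 0xE6, S = E(K, T) = 0x30; 0xC8 ⊕ 0x30 = 0xF8.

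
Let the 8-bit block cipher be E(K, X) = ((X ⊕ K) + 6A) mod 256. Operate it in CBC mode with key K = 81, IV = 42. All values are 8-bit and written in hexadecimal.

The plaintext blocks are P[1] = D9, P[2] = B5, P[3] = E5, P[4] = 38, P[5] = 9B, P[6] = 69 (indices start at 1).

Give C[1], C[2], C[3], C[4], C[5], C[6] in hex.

CBC encryption: C_i = E(K, P_i ⊕ C_{i−1}), with C_{0} = IV.
C[1]: P[1] ⊕ 42 = 9B; E(K, 9B) = 84.
C[2]: P[2] ⊕ 84 = 31; E(K, 31) = 1A.
C[3]: P[3] ⊕ 1A = FF; E(K, FF) = E8.
C[4]: P[4] ⊕ E8 = D0; E(K, D0) = BB.
C[5]: P[5] ⊕ BB = 20; E(K, 20) = 0B.
C[6]: P[6] ⊕ 0B = 62; E(K, 62) = 4D.

C[1] = 84, C[2] = 1A, C[3] = E8, C[4] = BB, C[5] = 0B, C[6] = 4D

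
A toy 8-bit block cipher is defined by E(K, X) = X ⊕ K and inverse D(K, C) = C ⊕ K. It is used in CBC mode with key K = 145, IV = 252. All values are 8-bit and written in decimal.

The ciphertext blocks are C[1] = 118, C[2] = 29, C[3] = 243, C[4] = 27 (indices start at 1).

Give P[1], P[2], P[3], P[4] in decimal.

CBC decryption: P_i = D(K, C_i) ⊕ C_{i−1}, with C_{0} = IV.
P[1]: D(K, 118) = 231; 231 ⊕ 252 = 27.
P[2]: D(K, 29) = 140; 140 ⊕ 118 = 250.
P[3]: D(K, 243) = 98; 98 ⊕ 29 = 127.
P[4]: D(K, 27) = 138; 138 ⊕ 243 = 121.

P[1] = 27, P[2] = 250, P[3] = 127, P[4] = 121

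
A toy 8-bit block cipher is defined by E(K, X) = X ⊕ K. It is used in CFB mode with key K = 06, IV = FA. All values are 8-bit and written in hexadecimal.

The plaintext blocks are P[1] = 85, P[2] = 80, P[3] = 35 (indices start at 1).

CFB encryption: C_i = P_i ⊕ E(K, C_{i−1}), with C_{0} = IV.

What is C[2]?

C[1]: E(K, FA) = FC; 85 ⊕ FC = 79.
C[2]: E(K, 79) = 7F; 80 ⊕ 7F = FF.

C[2] = FF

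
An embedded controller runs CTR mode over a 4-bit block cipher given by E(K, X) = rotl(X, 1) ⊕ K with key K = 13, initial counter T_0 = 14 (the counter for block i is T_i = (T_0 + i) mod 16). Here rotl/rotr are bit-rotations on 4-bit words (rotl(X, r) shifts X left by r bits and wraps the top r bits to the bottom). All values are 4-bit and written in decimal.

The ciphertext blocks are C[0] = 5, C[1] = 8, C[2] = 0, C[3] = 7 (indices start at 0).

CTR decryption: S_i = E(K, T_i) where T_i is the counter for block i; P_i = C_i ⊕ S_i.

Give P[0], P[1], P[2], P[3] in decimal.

P[0]: T = 14, S = E(K, T) = 0; 5 ⊕ 0 = 5.
P[1]: T = 15, S = E(K, T) = 2; 8 ⊕ 2 = 10.
P[2]: T = 0, S = E(K, T) = 13; 0 ⊕ 13 = 13.
P[3]: T = 1, S = E(K, T) = 15; 7 ⊕ 15 = 8.

P[0] = 5, P[1] = 10, P[2] = 13, P[3] = 8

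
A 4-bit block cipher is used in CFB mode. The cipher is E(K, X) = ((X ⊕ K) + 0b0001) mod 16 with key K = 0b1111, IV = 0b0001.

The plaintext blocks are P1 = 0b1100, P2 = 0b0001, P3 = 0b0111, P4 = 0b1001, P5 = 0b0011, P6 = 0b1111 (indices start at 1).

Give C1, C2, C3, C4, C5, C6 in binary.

CFB encryption: C_i = P_i ⊕ E(K, C_{i−1}), with C_{0} = IV.
C1: E(K, 0b0001) = 0b1111; 0b1100 ⊕ 0b1111 = 0b0011.
C2: E(K, 0b0011) = 0b1101; 0b0001 ⊕ 0b1101 = 0b1100.
C3: E(K, 0b1100) = 0b0100; 0b0111 ⊕ 0b0100 = 0b0011.
C4: E(K, 0b0011) = 0b1101; 0b1001 ⊕ 0b1101 = 0b0100.
C5: E(K, 0b0100) = 0b1100; 0b0011 ⊕ 0b1100 = 0b1111.
C6: E(K, 0b1111) = 0b0001; 0b1111 ⊕ 0b0001 = 0b1110.

C1 = 0b0011, C2 = 0b1100, C3 = 0b0011, C4 = 0b0100, C5 = 0b1111, C6 = 0b1110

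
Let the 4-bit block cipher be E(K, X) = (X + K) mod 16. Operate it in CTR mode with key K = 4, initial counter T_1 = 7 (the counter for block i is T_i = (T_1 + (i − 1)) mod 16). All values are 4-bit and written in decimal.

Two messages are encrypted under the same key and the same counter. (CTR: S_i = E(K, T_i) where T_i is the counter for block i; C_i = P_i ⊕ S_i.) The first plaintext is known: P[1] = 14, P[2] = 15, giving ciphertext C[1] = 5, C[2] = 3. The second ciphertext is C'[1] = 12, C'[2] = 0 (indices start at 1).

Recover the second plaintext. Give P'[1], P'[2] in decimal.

P'[1] = 7, P'[2] = 12

In CTR with a reused counter, both messages share the same keystream S_i, so C_i ⊕ C'_i = P_i ⊕ P'_i and thus P'_i = P_i ⊕ C_i ⊕ C'_i.
P'[1]: 14 ⊕ 5 ⊕ 12 = 7.
P'[2]: 15 ⊕ 3 ⊕ 0 = 12.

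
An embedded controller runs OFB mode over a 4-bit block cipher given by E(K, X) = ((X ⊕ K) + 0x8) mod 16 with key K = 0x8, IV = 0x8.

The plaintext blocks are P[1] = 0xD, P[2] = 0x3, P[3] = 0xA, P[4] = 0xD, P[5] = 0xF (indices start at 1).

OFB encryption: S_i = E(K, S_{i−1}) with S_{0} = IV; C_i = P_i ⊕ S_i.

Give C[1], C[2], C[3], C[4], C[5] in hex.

C[1] = 0x5, C[2] = 0xB, C[3] = 0x2, C[4] = 0x5, C[5] = 0x7

C[1]: S = E(K, 0x8) = 0x8; 0xD ⊕ 0x8 = 0x5.
C[2]: S = E(K, 0x8) = 0x8; 0x3 ⊕ 0x8 = 0xB.
C[3]: S = E(K, 0x8) = 0x8; 0xA ⊕ 0x8 = 0x2.
C[4]: S = E(K, 0x8) = 0x8; 0xD ⊕ 0x8 = 0x5.
C[5]: S = E(K, 0x8) = 0x8; 0xF ⊕ 0x8 = 0x7.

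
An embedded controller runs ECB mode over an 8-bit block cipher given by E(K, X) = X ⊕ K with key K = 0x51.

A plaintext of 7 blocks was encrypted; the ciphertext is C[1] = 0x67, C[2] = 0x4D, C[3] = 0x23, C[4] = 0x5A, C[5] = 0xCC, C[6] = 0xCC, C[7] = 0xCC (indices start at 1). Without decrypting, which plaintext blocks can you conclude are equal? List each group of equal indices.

P[5] = P[6] = P[7]

ECB encrypts each block independently with the same key, so equal ciphertext blocks imply equal plaintext blocks.
C[5] = C[6] = C[7] = 0xCC, so P[5] = P[6] = P[7].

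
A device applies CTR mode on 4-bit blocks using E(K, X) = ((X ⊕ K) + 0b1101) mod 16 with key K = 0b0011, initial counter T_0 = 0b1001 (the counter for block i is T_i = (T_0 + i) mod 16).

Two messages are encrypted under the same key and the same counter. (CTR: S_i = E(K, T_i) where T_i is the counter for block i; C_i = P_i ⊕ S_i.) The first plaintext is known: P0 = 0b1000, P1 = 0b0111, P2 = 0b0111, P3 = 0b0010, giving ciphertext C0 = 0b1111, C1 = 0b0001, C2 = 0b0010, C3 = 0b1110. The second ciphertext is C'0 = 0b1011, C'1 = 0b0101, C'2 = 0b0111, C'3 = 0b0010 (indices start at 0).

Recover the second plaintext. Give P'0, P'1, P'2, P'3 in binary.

P'0 = 0b1100, P'1 = 0b0011, P'2 = 0b0010, P'3 = 0b1110

In CTR with a reused counter, both messages share the same keystream S_i, so C_i ⊕ C'_i = P_i ⊕ P'_i and thus P'_i = P_i ⊕ C_i ⊕ C'_i.
P'0: 0b1000 ⊕ 0b1111 ⊕ 0b1011 = 0b1100.
P'1: 0b0111 ⊕ 0b0001 ⊕ 0b0101 = 0b0011.
P'2: 0b0111 ⊕ 0b0010 ⊕ 0b0111 = 0b0010.
P'3: 0b0010 ⊕ 0b1110 ⊕ 0b0010 = 0b1110.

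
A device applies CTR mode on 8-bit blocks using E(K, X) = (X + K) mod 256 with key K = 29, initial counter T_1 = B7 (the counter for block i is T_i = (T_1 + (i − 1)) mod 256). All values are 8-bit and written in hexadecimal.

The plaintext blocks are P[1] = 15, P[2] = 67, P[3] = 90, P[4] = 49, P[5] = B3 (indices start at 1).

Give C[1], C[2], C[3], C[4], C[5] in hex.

CTR encryption: S_i = E(K, T_i) where T_i is the counter for block i; C_i = P_i ⊕ S_i.
C[1]: T = B7, S = E(K, T) = E0; 15 ⊕ E0 = F5.
C[2]: T = B8, S = E(K, T) = E1; 67 ⊕ E1 = 86.
C[3]: T = B9, S = E(K, T) = E2; 90 ⊕ E2 = 72.
C[4]: T = BA, S = E(K, T) = E3; 49 ⊕ E3 = AA.
C[5]: T = BB, S = E(K, T) = E4; B3 ⊕ E4 = 57.

C[1] = F5, C[2] = 86, C[3] = 72, C[4] = AA, C[5] = 57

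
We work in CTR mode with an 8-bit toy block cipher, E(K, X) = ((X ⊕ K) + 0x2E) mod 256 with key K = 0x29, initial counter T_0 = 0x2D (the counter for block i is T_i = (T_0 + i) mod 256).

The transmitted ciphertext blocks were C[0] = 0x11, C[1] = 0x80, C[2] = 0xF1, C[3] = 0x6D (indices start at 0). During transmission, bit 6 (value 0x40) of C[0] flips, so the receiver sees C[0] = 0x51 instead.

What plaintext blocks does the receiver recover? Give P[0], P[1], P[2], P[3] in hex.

CTR decryption: S_i = E(K, T_i) where T_i is the counter for block i; P_i = C_i ⊕ S_i.
Only C[0] changed, to 0x51. In CTR, a change in C_i flips the same bit in P_i only; the keystream is unaffected. Decrypting the received ciphertext:
P[0]: T = 0x2D, S = E(K, T) = 0x32; 0x51 ⊕ 0x32 = 0x63.
P[1]: T = 0x2E, S = E(K, T) = 0x35; 0x80 ⊕ 0x35 = 0xB5.
P[2]: T = 0x2F, S = E(K, T) = 0x34; 0xF1 ⊕ 0x34 = 0xC5.
P[3]: T = 0x30, S = E(K, T) = 0x47; 0x6D ⊕ 0x47 = 0x2A.
Blocks that differ from the original plaintext: P[0].

P[0] = 0x63, P[1] = 0xB5, P[2] = 0xC5, P[3] = 0x2A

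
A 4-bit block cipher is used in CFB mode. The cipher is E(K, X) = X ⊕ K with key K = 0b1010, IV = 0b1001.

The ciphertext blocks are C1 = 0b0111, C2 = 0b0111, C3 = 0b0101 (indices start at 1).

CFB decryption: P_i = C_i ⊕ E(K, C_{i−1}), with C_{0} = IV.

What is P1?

P1: E(K, 0b1001) = 0b0011; 0b0111 ⊕ 0b0011 = 0b0100.

P1 = 0b0100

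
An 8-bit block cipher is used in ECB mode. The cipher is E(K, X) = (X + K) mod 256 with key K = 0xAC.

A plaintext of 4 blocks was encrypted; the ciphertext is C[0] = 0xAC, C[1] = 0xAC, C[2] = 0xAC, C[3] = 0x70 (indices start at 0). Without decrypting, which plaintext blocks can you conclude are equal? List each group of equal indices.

ECB encrypts each block independently with the same key, so equal ciphertext blocks imply equal plaintext blocks.
C[0] = C[1] = C[2] = 0xAC, so P[0] = P[1] = P[2].

P[0] = P[1] = P[2]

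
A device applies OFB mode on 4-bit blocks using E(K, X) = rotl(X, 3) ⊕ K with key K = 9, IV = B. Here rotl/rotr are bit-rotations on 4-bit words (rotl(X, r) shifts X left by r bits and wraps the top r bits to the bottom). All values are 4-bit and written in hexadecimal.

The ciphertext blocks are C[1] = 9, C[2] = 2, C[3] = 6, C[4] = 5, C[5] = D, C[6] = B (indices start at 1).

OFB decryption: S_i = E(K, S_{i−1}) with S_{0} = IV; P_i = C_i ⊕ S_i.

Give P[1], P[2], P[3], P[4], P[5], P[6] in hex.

P[1]: S = E(K, B) = 4; 9 ⊕ 4 = D.
P[2]: S = E(K, 4) = B; 2 ⊕ B = 9.
P[3]: S = E(K, B) = 4; 6 ⊕ 4 = 2.
P[4]: S = E(K, 4) = B; 5 ⊕ B = E.
P[5]: S = E(K, B) = 4; D ⊕ 4 = 9.
P[6]: S = E(K, 4) = B; B ⊕ B = 0.

P[1] = D, P[2] = 9, P[3] = 2, P[4] = E, P[5] = 9, P[6] = 0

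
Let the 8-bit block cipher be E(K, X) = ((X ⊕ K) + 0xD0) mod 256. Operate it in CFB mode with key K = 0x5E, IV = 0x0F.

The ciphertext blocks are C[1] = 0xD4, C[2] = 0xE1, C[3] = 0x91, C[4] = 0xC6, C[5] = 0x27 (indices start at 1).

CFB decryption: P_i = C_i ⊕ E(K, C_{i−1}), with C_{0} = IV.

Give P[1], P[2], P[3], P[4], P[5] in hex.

P[1]: E(K, 0x0F) = 0x21; 0xD4 ⊕ 0x21 = 0xF5.
P[2]: E(K, 0xD4) = 0x5A; 0xE1 ⊕ 0x5A = 0xBB.
P[3]: E(K, 0xE1) = 0x8F; 0x91 ⊕ 0x8F = 0x1E.
P[4]: E(K, 0x91) = 0x9F; 0xC6 ⊕ 0x9F = 0x59.
P[5]: E(K, 0xC6) = 0x68; 0x27 ⊕ 0x68 = 0x4F.

P[1] = 0xF5, P[2] = 0xBB, P[3] = 0x1E, P[4] = 0x59, P[5] = 0x4F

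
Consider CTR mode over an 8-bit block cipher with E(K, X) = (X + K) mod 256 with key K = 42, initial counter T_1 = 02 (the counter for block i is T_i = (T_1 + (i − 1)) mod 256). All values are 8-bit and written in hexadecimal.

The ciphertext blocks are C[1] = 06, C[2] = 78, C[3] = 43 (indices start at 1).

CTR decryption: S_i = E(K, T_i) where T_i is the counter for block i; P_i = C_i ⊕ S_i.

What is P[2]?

P[2]: T = 03, S = E(K, T) = 45; 78 ⊕ 45 = 3D.

P[2] = 3D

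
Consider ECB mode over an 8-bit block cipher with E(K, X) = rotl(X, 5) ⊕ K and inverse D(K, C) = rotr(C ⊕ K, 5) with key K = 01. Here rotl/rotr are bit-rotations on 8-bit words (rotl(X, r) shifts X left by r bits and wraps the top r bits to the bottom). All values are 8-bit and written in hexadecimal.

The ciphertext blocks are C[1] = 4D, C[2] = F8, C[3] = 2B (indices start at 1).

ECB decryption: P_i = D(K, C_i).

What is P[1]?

P[1] = 62

P[1]: D(K, 4D) = 62.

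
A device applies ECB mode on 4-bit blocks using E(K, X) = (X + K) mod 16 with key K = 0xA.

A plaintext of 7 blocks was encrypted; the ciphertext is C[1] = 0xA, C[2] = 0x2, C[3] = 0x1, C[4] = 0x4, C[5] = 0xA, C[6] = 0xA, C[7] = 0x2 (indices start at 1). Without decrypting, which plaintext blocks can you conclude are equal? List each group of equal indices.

ECB encrypts each block independently with the same key, so equal ciphertext blocks imply equal plaintext blocks.
C[1] = C[5] = C[6] = 0xA, so P[1] = P[5] = P[6].
C[2] = C[7] = 0x2, so P[2] = P[7].

P[1] = P[5] = P[6]; P[2] = P[7]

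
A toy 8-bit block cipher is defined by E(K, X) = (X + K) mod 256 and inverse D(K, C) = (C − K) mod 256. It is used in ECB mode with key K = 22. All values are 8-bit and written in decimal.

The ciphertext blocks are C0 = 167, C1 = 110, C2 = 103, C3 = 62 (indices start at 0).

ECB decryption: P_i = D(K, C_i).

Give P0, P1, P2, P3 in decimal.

P0: D(K, 167) = 145.
P1: D(K, 110) = 88.
P2: D(K, 103) = 81.
P3: D(K, 62) = 40.

P0 = 145, P1 = 88, P2 = 81, P3 = 40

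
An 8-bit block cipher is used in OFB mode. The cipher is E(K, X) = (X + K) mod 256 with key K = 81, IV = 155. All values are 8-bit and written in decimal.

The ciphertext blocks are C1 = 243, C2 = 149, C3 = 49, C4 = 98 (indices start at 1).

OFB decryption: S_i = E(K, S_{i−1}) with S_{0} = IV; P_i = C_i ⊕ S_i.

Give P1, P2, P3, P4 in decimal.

P1: S = E(K, 155) = 236; 243 ⊕ 236 = 31.
P2: S = E(K, 236) = 61; 149 ⊕ 61 = 168.
P3: S = E(K, 61) = 142; 49 ⊕ 142 = 191.
P4: S = E(K, 142) = 223; 98 ⊕ 223 = 189.

P1 = 31, P2 = 168, P3 = 191, P4 = 189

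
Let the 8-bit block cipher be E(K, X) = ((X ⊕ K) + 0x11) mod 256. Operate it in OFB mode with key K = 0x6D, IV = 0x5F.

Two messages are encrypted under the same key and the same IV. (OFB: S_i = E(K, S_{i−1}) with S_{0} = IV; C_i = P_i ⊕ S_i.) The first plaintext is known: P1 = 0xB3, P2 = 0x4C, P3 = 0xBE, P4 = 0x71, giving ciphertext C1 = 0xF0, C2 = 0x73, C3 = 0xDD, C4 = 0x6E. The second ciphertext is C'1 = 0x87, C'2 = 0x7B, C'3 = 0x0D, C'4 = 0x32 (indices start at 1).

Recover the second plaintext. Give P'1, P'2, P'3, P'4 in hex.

In OFB with a reused IV, both messages share the same keystream S_i, so C_i ⊕ C'_i = P_i ⊕ P'_i and thus P'_i = P_i ⊕ C_i ⊕ C'_i.
P'1: 0xB3 ⊕ 0xF0 ⊕ 0x87 = 0xC4.
P'2: 0x4C ⊕ 0x73 ⊕ 0x7B = 0x44.
P'3: 0xBE ⊕ 0xDD ⊕ 0x0D = 0x6E.
P'4: 0x71 ⊕ 0x6E ⊕ 0x32 = 0x2D.

P'1 = 0xC4, P'2 = 0x44, P'3 = 0x6E, P'4 = 0x2D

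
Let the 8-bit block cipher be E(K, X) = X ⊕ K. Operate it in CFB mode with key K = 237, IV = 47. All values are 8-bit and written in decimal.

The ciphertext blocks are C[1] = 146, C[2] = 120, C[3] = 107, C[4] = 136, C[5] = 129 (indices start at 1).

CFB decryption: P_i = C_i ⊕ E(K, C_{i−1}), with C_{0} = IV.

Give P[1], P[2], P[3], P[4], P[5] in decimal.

P[1] = 80, P[2] = 7, P[3] = 254, P[4] = 14, P[5] = 228

P[1]: E(K, 47) = 194; 146 ⊕ 194 = 80.
P[2]: E(K, 146) = 127; 120 ⊕ 127 = 7.
P[3]: E(K, 120) = 149; 107 ⊕ 149 = 254.
P[4]: E(K, 107) = 134; 136 ⊕ 134 = 14.
P[5]: E(K, 136) = 101; 129 ⊕ 101 = 228.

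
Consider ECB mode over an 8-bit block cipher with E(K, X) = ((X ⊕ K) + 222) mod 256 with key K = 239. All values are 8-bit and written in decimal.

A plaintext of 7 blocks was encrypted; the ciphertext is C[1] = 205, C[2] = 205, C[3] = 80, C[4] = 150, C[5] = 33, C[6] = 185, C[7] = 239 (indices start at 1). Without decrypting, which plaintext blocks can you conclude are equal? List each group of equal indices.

ECB encrypts each block independently with the same key, so equal ciphertext blocks imply equal plaintext blocks.
C[1] = C[2] = 205, so P[1] = P[2].

P[1] = P[2]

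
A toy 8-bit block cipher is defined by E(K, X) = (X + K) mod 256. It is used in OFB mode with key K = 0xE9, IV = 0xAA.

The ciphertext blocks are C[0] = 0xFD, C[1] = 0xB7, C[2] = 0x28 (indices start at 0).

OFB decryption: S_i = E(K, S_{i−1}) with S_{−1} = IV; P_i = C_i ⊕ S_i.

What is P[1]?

P[1] = 0xCB

P[0]: S = E(K, 0xAA) = 0x93; 0xFD ⊕ 0x93 = 0x6E.
P[1]: S = E(K, 0x93) = 0x7C; 0xB7 ⊕ 0x7C = 0xCB.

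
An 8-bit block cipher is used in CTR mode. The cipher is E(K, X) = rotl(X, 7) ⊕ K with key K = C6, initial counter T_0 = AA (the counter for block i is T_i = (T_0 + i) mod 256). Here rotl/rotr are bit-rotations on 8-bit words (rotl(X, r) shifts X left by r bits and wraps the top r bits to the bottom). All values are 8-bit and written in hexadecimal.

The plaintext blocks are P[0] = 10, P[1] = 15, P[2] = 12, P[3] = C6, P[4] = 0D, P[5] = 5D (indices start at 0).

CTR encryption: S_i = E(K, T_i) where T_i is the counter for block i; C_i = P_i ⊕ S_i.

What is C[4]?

C[0]: T = AA, S = E(K, T) = 93; 10 ⊕ 93 = 83.
C[1]: T = AB, S = E(K, T) = 13; 15 ⊕ 13 = 06.
C[2]: T = AC, S = E(K, T) = 90; 12 ⊕ 90 = 82.
C[3]: T = AD, S = E(K, T) = 10; C6 ⊕ 10 = D6.
C[4]: T = AE, S = E(K, T) = 91; 0D ⊕ 91 = 9C.

C[4] = 9C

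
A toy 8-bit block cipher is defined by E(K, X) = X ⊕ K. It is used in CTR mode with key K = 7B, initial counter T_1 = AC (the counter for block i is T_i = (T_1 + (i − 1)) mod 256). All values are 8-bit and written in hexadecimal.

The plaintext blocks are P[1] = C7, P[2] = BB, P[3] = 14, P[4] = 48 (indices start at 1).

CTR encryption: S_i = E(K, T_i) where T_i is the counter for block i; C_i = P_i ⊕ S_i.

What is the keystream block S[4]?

C[1]: T = AC, S = E(K, T) = D7; C7 ⊕ D7 = 10.
C[2]: T = AD, S = E(K, T) = D6; BB ⊕ D6 = 6D.
C[3]: T = AE, S = E(K, T) = D5; 14 ⊕ D5 = C1.
C[4]: T = AF, S = E(K, T) = D4; 48 ⊕ D4 = 9C.
So S[4] = D4.

D4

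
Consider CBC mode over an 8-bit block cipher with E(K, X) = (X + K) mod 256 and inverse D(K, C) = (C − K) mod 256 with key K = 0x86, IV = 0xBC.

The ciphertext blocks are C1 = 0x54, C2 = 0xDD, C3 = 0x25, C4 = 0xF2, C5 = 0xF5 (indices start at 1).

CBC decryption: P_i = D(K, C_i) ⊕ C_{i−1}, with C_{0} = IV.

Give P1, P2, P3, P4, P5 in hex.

P1: D(K, 0x54) = 0xCE; 0xCE ⊕ 0xBC = 0x72.
P2: D(K, 0xDD) = 0x57; 0x57 ⊕ 0x54 = 0x03.
P3: D(K, 0x25) = 0x9F; 0x9F ⊕ 0xDD = 0x42.
P4: D(K, 0xF2) = 0x6C; 0x6C ⊕ 0x25 = 0x49.
P5: D(K, 0xF5) = 0x6F; 0x6F ⊕ 0xF2 = 0x9D.

P1 = 0x72, P2 = 0x03, P3 = 0x42, P4 = 0x49, P5 = 0x9D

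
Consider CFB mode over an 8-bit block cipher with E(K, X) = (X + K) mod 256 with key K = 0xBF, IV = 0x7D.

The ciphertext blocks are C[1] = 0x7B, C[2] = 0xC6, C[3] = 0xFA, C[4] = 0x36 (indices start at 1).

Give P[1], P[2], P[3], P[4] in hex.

P[1] = 0x47, P[2] = 0xFC, P[3] = 0x7F, P[4] = 0x8F

CFB decryption: P_i = C_i ⊕ E(K, C_{i−1}), with C_{0} = IV.
P[1]: E(K, 0x7D) = 0x3C; 0x7B ⊕ 0x3C = 0x47.
P[2]: E(K, 0x7B) = 0x3A; 0xC6 ⊕ 0x3A = 0xFC.
P[3]: E(K, 0xC6) = 0x85; 0xFA ⊕ 0x85 = 0x7F.
P[4]: E(K, 0xFA) = 0xB9; 0x36 ⊕ 0xB9 = 0x8F.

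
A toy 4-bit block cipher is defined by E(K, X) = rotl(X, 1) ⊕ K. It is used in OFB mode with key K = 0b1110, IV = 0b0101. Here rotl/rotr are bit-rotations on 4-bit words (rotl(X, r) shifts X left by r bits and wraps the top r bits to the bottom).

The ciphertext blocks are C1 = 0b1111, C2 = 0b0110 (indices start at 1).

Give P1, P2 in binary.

OFB decryption: S_i = E(K, S_{i−1}) with S_{0} = IV; P_i = C_i ⊕ S_i.
P1: S = E(K, 0b0101) = 0b0100; 0b1111 ⊕ 0b0100 = 0b1011.
P2: S = E(K, 0b0100) = 0b0110; 0b0110 ⊕ 0b0110 = 0b0000.

P1 = 0b1011, P2 = 0b0000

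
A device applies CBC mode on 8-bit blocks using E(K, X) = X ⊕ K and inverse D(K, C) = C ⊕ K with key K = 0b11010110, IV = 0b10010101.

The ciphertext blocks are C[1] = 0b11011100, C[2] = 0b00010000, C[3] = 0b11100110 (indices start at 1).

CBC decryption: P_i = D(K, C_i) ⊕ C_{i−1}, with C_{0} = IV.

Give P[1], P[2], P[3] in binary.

P[1] = 0b10011111, P[2] = 0b00011010, P[3] = 0b00100000

P[1]: D(K, 0b11011100) = 0b00001010; 0b00001010 ⊕ 0b10010101 = 0b10011111.
P[2]: D(K, 0b00010000) = 0b11000110; 0b11000110 ⊕ 0b11011100 = 0b00011010.
P[3]: D(K, 0b11100110) = 0b00110000; 0b00110000 ⊕ 0b00010000 = 0b00100000.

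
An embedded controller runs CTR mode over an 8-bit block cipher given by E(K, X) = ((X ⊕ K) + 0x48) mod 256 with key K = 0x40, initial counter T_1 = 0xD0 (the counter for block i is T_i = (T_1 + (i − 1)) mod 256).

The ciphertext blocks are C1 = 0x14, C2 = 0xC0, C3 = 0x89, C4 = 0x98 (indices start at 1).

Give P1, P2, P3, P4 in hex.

CTR decryption: S_i = E(K, T_i) where T_i is the counter for block i; P_i = C_i ⊕ S_i.
P1: T = 0xD0, S = E(K, T) = 0xD8; 0x14 ⊕ 0xD8 = 0xCC.
P2: T = 0xD1, S = E(K, T) = 0xD9; 0xC0 ⊕ 0xD9 = 0x19.
P3: T = 0xD2, S = E(K, T) = 0xDA; 0x89 ⊕ 0xDA = 0x53.
P4: T = 0xD3, S = E(K, T) = 0xDB; 0x98 ⊕ 0xDB = 0x43.

P1 = 0xCC, P2 = 0x19, P3 = 0x53, P4 = 0x43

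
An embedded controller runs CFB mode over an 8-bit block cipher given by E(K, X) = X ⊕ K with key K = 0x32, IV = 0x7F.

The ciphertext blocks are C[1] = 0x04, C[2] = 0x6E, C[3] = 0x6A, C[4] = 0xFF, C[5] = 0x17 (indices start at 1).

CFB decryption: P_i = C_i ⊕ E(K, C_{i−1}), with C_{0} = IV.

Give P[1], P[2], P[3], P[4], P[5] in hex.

P[1]: E(K, 0x7F) = 0x4D; 0x04 ⊕ 0x4D = 0x49.
P[2]: E(K, 0x04) = 0x36; 0x6E ⊕ 0x36 = 0x58.
P[3]: E(K, 0x6E) = 0x5C; 0x6A ⊕ 0x5C = 0x36.
P[4]: E(K, 0x6A) = 0x58; 0xFF ⊕ 0x58 = 0xA7.
P[5]: E(K, 0xFF) = 0xCD; 0x17 ⊕ 0xCD = 0xDA.

P[1] = 0x49, P[2] = 0x58, P[3] = 0x36, P[4] = 0xA7, P[5] = 0xDA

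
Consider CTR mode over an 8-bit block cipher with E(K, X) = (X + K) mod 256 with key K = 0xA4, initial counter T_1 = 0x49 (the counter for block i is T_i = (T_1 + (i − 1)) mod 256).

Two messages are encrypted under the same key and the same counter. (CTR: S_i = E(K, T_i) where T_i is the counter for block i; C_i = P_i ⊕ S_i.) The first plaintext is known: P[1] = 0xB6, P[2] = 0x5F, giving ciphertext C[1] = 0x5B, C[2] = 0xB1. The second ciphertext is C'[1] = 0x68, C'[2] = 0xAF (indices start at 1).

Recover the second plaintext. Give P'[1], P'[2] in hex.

In CTR with a reused counter, both messages share the same keystream S_i, so C_i ⊕ C'_i = P_i ⊕ P'_i and thus P'_i = P_i ⊕ C_i ⊕ C'_i.
P'[1]: 0xB6 ⊕ 0x5B ⊕ 0x68 = 0x85.
P'[2]: 0x5F ⊕ 0xB1 ⊕ 0xAF = 0x41.

P'[1] = 0x85, P'[2] = 0x41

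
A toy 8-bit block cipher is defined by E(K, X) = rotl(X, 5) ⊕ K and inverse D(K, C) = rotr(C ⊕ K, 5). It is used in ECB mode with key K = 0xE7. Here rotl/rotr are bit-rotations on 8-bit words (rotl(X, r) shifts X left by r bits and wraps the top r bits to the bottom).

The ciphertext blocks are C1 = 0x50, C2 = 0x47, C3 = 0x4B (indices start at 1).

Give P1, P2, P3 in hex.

ECB decryption: P_i = D(K, C_i).
P1: D(K, 0x50) = 0xBD.
P2: D(K, 0x47) = 0x05.
P3: D(K, 0x4B) = 0x65.

P1 = 0xBD, P2 = 0x05, P3 = 0x65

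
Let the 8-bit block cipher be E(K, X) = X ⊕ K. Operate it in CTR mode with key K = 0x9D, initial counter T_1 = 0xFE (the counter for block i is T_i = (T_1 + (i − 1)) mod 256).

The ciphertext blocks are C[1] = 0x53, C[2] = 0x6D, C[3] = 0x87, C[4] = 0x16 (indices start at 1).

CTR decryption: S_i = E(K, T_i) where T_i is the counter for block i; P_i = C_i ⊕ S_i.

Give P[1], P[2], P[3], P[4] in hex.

P[1]: T = 0xFE, S = E(K, T) = 0x63; 0x53 ⊕ 0x63 = 0x30.
P[2]: T = 0xFF, S = E(K, T) = 0x62; 0x6D ⊕ 0x62 = 0x0F.
P[3]: T = 0x00, S = E(K, T) = 0x9D; 0x87 ⊕ 0x9D = 0x1A.
P[4]: T = 0x01, S = E(K, T) = 0x9C; 0x16 ⊕ 0x9C = 0x8A.

P[1] = 0x30, P[2] = 0x0F, P[3] = 0x1A, P[4] = 0x8A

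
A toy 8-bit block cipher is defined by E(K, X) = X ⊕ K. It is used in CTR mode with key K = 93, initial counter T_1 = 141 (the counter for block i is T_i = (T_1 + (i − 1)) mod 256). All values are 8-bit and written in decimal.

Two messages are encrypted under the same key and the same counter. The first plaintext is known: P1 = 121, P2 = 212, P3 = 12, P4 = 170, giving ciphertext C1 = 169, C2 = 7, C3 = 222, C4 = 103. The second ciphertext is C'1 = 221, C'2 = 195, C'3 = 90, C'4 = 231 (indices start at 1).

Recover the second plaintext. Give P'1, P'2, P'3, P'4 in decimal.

In CTR with a reused counter, both messages share the same keystream S_i, so C_i ⊕ C'_i = P_i ⊕ P'_i and thus P'_i = P_i ⊕ C_i ⊕ C'_i.
P'1: 121 ⊕ 169 ⊕ 221 = 13.
P'2: 212 ⊕ 7 ⊕ 195 = 16.
P'3: 12 ⊕ 222 ⊕ 90 = 136.
P'4: 170 ⊕ 103 ⊕ 231 = 42.

P'1 = 13, P'2 = 16, P'3 = 136, P'4 = 42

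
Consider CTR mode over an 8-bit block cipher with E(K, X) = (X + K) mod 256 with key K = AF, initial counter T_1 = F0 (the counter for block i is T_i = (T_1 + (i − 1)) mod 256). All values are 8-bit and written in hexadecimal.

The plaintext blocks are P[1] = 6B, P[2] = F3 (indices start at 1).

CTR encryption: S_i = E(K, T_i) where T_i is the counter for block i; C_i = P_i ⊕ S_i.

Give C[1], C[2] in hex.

C[1] = F4, C[2] = 53

C[1]: T = F0, S = E(K, T) = 9F; 6B ⊕ 9F = F4.
C[2]: T = F1, S = E(K, T) = A0; F3 ⊕ A0 = 53.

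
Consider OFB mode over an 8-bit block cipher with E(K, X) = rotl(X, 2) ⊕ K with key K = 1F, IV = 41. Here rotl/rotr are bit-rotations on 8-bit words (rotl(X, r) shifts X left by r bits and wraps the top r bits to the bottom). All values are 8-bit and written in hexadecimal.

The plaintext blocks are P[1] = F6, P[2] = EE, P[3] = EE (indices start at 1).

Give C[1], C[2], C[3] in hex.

OFB encryption: S_i = E(K, S_{i−1}) with S_{0} = IV; C_i = P_i ⊕ S_i.
C[1]: S = E(K, 41) = 1A; F6 ⊕ 1A = EC.
C[2]: S = E(K, 1A) = 77; EE ⊕ 77 = 99.
C[3]: S = E(K, 77) = C2; EE ⊕ C2 = 2C.

C[1] = EC, C[2] = 99, C[3] = 2C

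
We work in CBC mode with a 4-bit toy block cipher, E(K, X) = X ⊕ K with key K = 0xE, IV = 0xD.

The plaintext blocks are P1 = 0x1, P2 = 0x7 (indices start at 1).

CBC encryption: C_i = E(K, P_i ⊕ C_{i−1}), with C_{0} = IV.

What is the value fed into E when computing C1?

0xC

C1: P1 ⊕ 0xD = 0xC; E(K, 0xC) = 0x2.
So the input to E for block 1 is 0xC.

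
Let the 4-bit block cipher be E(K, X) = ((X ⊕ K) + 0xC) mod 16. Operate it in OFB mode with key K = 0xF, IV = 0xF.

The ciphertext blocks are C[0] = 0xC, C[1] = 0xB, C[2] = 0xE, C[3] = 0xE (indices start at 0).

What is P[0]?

OFB decryption: S_i = E(K, S_{i−1}) with S_{−1} = IV; P_i = C_i ⊕ S_i.
P[0]: S = E(K, 0xF) = 0xC; 0xC ⊕ 0xC = 0x0.

P[0] = 0x0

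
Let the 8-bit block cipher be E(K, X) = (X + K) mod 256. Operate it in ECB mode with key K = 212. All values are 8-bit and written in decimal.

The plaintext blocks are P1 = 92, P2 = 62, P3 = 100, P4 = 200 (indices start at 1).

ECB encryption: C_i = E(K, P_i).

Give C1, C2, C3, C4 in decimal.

C1 = 48, C2 = 18, C3 = 56, C4 = 156

C1: E(K, 92) = 48.
C2: E(K, 62) = 18.
C3: E(K, 100) = 56.
C4: E(K, 200) = 156.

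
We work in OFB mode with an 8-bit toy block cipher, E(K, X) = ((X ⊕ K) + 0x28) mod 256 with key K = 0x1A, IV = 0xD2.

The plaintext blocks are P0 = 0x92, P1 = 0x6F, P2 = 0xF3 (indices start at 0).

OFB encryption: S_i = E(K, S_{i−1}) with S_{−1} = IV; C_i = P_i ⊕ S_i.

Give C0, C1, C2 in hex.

C0 = 0x62, C1 = 0x7D, C2 = 0xC3

C0: S = E(K, 0xD2) = 0xF0; 0x92 ⊕ 0xF0 = 0x62.
C1: S = E(K, 0xF0) = 0x12; 0x6F ⊕ 0x12 = 0x7D.
C2: S = E(K, 0x12) = 0x30; 0xF3 ⊕ 0x30 = 0xC3.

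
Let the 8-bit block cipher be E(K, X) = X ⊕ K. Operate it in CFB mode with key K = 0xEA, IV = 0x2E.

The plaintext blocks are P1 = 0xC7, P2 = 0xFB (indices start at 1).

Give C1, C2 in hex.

C1 = 0x03, C2 = 0x12

CFB encryption: C_i = P_i ⊕ E(K, C_{i−1}), with C_{0} = IV.
C1: E(K, 0x2E) = 0xC4; 0xC7 ⊕ 0xC4 = 0x03.
C2: E(K, 0x03) = 0xE9; 0xFB ⊕ 0xE9 = 0x12.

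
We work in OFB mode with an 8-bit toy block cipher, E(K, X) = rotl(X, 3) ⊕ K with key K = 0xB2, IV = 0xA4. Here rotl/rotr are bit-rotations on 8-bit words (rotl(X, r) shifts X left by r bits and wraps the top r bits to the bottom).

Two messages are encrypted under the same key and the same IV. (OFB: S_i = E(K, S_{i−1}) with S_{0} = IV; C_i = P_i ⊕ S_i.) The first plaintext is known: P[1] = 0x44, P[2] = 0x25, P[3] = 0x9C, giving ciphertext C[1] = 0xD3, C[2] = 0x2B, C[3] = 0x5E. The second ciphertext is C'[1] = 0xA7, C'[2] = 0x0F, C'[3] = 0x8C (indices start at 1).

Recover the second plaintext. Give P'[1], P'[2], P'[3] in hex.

In OFB with a reused IV, both messages share the same keystream S_i, so C_i ⊕ C'_i = P_i ⊕ P'_i and thus P'_i = P_i ⊕ C_i ⊕ C'_i.
P'[1]: 0x44 ⊕ 0xD3 ⊕ 0xA7 = 0x30.
P'[2]: 0x25 ⊕ 0x2B ⊕ 0x0F = 0x01.
P'[3]: 0x9C ⊕ 0x5E ⊕ 0x8C = 0x4E.

P'[1] = 0x30, P'[2] = 0x01, P'[3] = 0x4E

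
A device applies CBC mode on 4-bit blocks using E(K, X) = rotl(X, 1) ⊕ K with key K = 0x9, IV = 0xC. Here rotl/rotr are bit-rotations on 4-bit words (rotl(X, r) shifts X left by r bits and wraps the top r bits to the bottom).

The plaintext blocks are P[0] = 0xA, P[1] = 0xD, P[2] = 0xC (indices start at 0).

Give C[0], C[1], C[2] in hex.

C[0] = 0x5, C[1] = 0x8, C[2] = 0x1

CBC encryption: C_i = E(K, P_i ⊕ C_{i−1}), with C_{−1} = IV.
C[0]: P[0] ⊕ 0xC = 0x6; E(K, 0x6) = 0x5.
C[1]: P[1] ⊕ 0x5 = 0x8; E(K, 0x8) = 0x8.
C[2]: P[2] ⊕ 0x8 = 0x4; E(K, 0x4) = 0x1.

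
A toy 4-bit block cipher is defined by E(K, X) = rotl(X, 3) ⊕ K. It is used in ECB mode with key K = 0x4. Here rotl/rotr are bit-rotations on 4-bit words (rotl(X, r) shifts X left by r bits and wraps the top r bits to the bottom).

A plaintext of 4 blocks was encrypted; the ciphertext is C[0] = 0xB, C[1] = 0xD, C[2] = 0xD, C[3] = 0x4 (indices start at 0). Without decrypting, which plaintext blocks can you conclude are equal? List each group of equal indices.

P[1] = P[2]

ECB encrypts each block independently with the same key, so equal ciphertext blocks imply equal plaintext blocks.
C[1] = C[2] = 0xD, so P[1] = P[2].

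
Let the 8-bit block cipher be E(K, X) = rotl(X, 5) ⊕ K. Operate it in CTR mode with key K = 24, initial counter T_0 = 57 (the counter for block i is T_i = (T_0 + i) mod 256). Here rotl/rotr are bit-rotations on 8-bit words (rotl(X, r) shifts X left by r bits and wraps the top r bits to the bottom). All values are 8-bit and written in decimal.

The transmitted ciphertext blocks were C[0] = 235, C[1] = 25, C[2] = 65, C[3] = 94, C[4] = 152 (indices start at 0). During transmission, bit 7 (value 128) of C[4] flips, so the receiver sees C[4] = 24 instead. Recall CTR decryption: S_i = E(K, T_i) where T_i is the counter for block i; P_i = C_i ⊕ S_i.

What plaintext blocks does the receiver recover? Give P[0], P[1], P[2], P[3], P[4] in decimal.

Only C[4] changed, to 24. In CTR, a change in C_i flips the same bit in P_i only; the keystream is unaffected. Decrypting the received ciphertext:
P[0]: T = 57, S = E(K, T) = 63; 235 ⊕ 63 = 212.
P[1]: T = 58, S = E(K, T) = 95; 25 ⊕ 95 = 70.
P[2]: T = 59, S = E(K, T) = 127; 65 ⊕ 127 = 62.
P[3]: T = 60, S = E(K, T) = 159; 94 ⊕ 159 = 193.
P[4]: T = 61, S = E(K, T) = 191; 24 ⊕ 191 = 167.
Blocks that differ from the original plaintext: P[4].

P[0] = 212, P[1] = 70, P[2] = 62, P[3] = 193, P[4] = 167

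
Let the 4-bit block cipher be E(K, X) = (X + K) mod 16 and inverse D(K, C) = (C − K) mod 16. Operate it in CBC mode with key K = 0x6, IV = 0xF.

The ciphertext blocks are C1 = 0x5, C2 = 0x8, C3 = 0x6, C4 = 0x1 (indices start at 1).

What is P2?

CBC decryption: P_i = D(K, C_i) ⊕ C_{i−1}, with C_{0} = IV.
P2: D(K, 0x8) = 0x2; 0x2 ⊕ 0x5 = 0x7.

P2 = 0x7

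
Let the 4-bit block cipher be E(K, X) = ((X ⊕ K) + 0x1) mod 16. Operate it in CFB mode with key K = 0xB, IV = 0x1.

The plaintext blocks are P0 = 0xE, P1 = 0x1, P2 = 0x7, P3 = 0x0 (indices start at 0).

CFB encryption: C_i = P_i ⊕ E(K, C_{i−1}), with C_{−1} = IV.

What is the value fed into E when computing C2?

0xE

C0: E(K, 0x1) = 0xB; 0xE ⊕ 0xB = 0x5.
C1: E(K, 0x5) = 0xF; 0x1 ⊕ 0xF = 0xE.
C2: E(K, 0xE) = 0x6; 0x7 ⊕ 0x6 = 0x1.
So the input to E for block 2 is 0xE.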